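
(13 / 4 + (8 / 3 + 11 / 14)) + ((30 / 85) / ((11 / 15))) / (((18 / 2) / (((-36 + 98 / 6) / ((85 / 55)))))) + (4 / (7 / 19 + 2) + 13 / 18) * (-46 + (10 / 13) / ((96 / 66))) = -1961962579 / 18935280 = -103.61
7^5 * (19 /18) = 319333 /18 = 17740.72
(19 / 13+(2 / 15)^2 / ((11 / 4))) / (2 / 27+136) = 141699 / 13134550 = 0.01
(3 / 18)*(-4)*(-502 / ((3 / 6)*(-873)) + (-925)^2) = -1493923258 / 2619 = -570417.43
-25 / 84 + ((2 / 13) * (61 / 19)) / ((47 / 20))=-85265 / 975156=-0.09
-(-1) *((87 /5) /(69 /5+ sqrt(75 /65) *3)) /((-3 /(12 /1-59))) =407537 /19506-6815 *sqrt(195) /19506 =16.01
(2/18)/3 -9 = -242/27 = -8.96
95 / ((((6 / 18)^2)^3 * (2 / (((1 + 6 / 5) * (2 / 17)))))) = 152361 / 17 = 8962.41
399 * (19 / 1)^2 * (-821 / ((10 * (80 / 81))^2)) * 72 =-6982899665931 / 80000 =-87286245.82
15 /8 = 1.88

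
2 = 2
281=281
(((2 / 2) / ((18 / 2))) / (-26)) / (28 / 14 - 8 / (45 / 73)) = 0.00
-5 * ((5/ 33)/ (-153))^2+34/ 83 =866731259/ 2115869283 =0.41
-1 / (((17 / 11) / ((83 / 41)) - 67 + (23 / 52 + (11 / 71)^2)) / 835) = 199837640860 / 15740570013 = 12.70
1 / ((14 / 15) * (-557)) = -15 / 7798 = -0.00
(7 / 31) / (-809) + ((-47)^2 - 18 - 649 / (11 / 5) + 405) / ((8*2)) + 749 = 358253403 / 401264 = 892.81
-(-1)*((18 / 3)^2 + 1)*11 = 407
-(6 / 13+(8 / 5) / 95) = -2954 / 6175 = -0.48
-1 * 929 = -929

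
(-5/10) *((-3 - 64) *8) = 268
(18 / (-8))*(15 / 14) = -2.41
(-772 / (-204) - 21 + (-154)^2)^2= 1460805815044 / 2601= 561632377.95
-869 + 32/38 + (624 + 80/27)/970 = -215841209/248805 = -867.51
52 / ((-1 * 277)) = -52 / 277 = -0.19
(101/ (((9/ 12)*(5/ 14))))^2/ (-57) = -31990336/ 12825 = -2494.37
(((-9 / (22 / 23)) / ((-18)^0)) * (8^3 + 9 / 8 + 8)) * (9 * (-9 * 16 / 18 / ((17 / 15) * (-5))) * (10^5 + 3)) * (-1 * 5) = 1059147273465 / 34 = 31151390396.03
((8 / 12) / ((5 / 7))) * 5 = 14 / 3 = 4.67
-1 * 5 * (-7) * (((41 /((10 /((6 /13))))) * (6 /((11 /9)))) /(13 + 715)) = 0.45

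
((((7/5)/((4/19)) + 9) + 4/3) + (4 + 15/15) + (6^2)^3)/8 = 2800679/480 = 5834.75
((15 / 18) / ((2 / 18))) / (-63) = -5 / 42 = -0.12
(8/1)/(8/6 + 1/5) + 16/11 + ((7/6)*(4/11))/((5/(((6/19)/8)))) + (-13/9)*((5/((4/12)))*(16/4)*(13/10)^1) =-1389547/13110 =-105.99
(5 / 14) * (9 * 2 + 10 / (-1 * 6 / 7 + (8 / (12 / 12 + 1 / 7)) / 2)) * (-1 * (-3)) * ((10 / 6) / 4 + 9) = 227695 / 1036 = 219.78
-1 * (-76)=76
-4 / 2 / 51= -2 / 51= -0.04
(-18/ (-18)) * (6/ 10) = 3/ 5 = 0.60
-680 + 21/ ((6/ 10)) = -645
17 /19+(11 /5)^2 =2724 /475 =5.73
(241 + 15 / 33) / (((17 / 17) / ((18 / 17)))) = 47808 / 187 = 255.66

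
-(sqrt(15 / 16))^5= -225 * sqrt(15) / 1024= -0.85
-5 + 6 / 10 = -22 / 5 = -4.40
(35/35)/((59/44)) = 44/59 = 0.75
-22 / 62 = -0.35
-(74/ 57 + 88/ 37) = -7754/ 2109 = -3.68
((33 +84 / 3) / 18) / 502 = 0.01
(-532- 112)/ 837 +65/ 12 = 15559/ 3348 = 4.65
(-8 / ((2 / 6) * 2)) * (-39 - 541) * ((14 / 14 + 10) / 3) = 25520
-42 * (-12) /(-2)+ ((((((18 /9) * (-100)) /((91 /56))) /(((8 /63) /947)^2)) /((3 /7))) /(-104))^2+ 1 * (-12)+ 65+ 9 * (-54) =43111754922559826761385 /1827904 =23585349625888354.51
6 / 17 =0.35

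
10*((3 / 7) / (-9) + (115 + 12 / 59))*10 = 14267800 / 1239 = 11515.58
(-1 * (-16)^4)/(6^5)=-2048/243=-8.43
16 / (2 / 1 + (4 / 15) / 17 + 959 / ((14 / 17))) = 8160 / 594923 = 0.01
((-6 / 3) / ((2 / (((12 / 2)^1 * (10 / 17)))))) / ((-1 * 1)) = 3.53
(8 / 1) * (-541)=-4328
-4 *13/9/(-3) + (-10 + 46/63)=-1388/189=-7.34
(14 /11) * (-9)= -126 /11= -11.45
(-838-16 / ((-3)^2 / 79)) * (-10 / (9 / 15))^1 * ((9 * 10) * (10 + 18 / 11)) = 563584000 / 33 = 17078303.03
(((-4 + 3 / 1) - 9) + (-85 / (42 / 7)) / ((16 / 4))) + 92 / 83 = -24767 / 1992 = -12.43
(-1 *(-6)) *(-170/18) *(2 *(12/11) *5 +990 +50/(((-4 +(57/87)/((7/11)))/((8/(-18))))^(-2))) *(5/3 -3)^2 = -1329295642100/4079691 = -325832.43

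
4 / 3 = 1.33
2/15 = 0.13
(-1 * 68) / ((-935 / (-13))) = -52 / 55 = -0.95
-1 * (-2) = 2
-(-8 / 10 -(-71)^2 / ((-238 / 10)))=-125549 / 595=-211.01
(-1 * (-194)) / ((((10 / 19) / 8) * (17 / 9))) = 132696 / 85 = 1561.13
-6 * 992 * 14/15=-27776/5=-5555.20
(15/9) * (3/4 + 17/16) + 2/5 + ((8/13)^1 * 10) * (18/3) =125873/3120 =40.34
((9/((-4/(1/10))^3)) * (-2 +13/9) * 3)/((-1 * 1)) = -3/12800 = -0.00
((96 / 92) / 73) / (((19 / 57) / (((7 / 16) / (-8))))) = -63 / 26864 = -0.00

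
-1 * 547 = -547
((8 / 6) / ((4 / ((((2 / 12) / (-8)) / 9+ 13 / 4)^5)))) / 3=5436111489767243 / 135413275557888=40.14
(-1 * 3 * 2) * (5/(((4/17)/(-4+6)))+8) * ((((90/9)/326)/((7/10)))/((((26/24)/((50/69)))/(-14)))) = 6060000/48737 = 124.34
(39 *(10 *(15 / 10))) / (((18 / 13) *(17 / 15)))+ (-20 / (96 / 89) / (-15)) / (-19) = 8668187 / 23256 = 372.73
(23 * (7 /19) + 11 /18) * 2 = 3107 /171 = 18.17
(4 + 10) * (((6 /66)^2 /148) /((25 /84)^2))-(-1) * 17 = 47592821 /2798125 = 17.01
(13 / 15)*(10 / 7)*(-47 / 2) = -611 / 21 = -29.10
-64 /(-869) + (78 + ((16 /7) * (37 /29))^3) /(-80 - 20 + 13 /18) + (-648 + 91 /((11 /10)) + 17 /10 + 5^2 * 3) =-63593951469855273 /129906966845810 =-489.53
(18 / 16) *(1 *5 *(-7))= -315 / 8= -39.38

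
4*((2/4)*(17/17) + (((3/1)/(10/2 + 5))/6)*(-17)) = -7/5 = -1.40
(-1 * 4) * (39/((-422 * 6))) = 13/211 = 0.06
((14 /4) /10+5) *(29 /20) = 3103 /400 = 7.76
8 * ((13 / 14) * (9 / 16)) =117 / 28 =4.18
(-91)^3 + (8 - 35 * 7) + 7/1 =-753801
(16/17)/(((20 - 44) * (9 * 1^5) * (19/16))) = -32/8721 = -0.00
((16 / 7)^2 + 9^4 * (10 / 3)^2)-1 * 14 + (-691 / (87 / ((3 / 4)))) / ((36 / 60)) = 1242771865 / 17052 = 72881.30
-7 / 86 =-0.08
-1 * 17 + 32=15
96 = 96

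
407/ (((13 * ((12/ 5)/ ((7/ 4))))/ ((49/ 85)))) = 139601/ 10608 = 13.16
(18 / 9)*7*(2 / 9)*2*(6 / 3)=112 / 9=12.44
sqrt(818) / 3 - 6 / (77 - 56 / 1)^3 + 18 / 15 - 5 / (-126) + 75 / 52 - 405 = -322909001 / 802620 + sqrt(818) / 3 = -392.79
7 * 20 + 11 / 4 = 571 / 4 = 142.75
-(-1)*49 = 49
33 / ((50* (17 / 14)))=231 / 425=0.54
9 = 9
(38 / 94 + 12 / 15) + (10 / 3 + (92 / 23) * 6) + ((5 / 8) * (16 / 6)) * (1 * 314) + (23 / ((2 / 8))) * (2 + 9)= 1563.87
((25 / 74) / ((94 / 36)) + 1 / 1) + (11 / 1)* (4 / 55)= 16776 / 8695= 1.93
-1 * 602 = -602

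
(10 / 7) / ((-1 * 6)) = -5 / 21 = -0.24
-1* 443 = -443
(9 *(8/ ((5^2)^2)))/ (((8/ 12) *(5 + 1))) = 0.03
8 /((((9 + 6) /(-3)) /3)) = -24 /5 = -4.80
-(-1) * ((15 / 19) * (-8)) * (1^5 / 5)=-24 / 19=-1.26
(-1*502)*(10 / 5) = -1004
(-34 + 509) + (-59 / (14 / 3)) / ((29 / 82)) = 89168 / 203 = 439.25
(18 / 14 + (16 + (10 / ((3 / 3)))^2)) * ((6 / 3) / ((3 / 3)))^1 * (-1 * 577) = -947434 / 7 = -135347.71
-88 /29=-3.03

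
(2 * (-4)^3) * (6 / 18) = -128 / 3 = -42.67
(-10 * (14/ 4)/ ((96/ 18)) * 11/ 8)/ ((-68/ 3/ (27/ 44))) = 8505/ 34816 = 0.24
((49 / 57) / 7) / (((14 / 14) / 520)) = 3640 / 57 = 63.86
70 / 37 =1.89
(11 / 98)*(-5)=-55 / 98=-0.56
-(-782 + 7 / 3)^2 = -5470921 / 9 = -607880.11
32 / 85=0.38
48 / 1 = 48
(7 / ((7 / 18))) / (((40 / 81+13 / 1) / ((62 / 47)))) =1.76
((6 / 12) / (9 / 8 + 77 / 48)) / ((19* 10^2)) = 6 / 62225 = 0.00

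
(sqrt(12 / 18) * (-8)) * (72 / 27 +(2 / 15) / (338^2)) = -3046508 * sqrt(6) / 428415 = -17.42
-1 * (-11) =11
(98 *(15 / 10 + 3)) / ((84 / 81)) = 1701 / 4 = 425.25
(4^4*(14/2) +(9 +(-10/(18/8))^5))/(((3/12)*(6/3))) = 7894498/59049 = 133.69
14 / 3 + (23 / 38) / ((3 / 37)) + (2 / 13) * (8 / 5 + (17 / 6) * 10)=124019 / 7410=16.74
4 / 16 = 1 / 4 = 0.25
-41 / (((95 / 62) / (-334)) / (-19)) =-849028 / 5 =-169805.60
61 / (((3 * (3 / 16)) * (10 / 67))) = 32696 / 45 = 726.58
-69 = -69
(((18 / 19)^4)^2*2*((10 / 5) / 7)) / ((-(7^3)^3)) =-0.00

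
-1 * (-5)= 5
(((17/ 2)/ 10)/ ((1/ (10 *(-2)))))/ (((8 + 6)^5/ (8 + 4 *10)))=-51/ 33614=-0.00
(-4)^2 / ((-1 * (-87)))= 16 / 87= 0.18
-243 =-243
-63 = -63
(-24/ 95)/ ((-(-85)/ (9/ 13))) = -216/ 104975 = -0.00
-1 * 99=-99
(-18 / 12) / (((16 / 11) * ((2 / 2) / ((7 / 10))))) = -231 / 320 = -0.72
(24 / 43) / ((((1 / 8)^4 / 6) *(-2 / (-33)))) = 9732096 / 43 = 226327.81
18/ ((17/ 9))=162/ 17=9.53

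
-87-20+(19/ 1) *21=292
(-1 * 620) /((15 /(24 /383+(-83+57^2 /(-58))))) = 191377694 /33321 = 5743.46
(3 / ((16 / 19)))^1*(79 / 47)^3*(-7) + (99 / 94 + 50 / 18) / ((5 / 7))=-8451590581 / 74752560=-113.06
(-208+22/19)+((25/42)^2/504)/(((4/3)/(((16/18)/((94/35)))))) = -70378883665/340254432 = -206.84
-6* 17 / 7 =-102 / 7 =-14.57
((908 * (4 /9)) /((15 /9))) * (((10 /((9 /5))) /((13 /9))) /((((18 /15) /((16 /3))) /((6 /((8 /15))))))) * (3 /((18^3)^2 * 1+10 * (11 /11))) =908000 /221079521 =0.00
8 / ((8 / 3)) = 3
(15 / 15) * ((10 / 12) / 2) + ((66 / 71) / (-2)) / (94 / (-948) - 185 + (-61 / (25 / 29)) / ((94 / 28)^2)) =1788782118755 / 4268198796852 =0.42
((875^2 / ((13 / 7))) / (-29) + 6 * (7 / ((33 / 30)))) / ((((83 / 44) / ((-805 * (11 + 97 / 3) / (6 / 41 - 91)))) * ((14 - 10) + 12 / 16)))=-607521.01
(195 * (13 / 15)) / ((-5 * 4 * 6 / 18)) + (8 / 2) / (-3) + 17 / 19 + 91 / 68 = -118462 / 4845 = -24.45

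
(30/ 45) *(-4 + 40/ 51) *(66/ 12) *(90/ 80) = -451/ 34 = -13.26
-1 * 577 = -577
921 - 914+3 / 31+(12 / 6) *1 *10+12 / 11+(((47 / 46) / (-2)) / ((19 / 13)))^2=29496806909 / 1041926864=28.31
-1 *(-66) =66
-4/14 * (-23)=46/7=6.57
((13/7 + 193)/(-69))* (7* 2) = -2728/69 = -39.54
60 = 60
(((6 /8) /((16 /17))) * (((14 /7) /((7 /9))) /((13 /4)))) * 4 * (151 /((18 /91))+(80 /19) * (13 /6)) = 1036473 /532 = 1948.26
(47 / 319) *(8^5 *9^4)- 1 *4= 10104568580 / 319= 31675763.57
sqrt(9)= 3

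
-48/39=-16/13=-1.23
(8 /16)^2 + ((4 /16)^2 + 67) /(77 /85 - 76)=-65673 /102128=-0.64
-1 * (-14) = 14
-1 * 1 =-1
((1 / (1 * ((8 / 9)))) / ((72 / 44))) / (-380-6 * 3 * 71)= -11 / 26528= -0.00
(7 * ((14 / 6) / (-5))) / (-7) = 7 / 15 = 0.47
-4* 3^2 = -36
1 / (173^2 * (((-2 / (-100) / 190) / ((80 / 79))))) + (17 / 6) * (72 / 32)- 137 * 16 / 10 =-20097660583 / 94575640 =-212.50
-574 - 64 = -638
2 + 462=464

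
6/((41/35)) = 210/41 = 5.12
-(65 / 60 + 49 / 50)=-619 / 300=-2.06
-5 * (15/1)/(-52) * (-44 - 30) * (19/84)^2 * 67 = -22372975/61152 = -365.86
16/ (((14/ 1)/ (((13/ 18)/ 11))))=52/ 693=0.08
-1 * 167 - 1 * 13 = -180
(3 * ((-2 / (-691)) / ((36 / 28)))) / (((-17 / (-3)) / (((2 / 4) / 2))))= 7 / 23494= 0.00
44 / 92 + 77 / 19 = 1980 / 437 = 4.53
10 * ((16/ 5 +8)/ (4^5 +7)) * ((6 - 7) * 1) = -112/ 1031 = -0.11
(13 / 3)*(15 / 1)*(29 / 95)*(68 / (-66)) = -12818 / 627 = -20.44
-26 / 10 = -13 / 5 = -2.60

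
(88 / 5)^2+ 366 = 16894 / 25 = 675.76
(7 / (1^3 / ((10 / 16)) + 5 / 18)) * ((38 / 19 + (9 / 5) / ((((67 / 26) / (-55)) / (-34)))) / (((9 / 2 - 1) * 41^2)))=0.83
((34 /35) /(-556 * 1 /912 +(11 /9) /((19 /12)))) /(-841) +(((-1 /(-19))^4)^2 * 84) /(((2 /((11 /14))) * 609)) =-0.01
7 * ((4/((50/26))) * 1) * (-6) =-2184/25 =-87.36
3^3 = 27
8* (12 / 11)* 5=480 / 11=43.64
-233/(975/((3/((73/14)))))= -0.14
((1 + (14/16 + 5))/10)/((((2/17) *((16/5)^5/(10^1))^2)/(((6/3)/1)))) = 45654296875/4398046511104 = 0.01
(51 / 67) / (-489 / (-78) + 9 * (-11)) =-1326 / 161537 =-0.01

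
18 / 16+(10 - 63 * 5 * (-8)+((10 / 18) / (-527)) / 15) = 288123013 / 113832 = 2531.12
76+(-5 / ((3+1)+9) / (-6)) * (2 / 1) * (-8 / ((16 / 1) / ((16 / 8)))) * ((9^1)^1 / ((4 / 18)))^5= -5811275719 / 416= -13969412.79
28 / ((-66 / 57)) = -266 / 11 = -24.18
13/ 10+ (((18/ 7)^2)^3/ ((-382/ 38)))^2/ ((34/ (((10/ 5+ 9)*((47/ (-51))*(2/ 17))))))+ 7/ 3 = -1888669290172080471043/ 74423695921181182590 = -25.38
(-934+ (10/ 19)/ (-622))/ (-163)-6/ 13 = 65968141/ 12521171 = 5.27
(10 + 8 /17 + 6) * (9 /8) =315 /17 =18.53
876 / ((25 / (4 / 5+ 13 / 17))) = 116508 / 2125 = 54.83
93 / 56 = 1.66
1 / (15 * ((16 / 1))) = 1 / 240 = 0.00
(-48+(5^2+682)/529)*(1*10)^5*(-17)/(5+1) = 20982250000/1587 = 13221329.55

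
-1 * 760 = -760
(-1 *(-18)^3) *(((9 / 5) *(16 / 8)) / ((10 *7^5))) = 52488 / 420175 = 0.12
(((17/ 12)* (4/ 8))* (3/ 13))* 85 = 1445/ 104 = 13.89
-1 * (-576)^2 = -331776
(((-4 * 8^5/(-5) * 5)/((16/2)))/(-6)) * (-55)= 450560/3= 150186.67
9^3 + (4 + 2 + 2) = 737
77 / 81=0.95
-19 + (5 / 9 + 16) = -22 / 9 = -2.44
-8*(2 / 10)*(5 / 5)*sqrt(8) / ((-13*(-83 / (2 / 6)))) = -16*sqrt(2) / 16185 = -0.00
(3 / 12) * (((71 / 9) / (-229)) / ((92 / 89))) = -6319 / 758448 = -0.01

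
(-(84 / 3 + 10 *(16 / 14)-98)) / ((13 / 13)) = 410 / 7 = 58.57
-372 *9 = -3348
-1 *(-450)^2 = -202500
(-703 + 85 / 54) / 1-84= -42413 / 54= -785.43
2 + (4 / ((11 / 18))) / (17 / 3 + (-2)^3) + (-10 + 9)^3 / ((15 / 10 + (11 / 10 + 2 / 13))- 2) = -1149 / 539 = -2.13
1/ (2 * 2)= 1/ 4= 0.25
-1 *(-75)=75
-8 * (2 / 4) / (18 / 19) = -38 / 9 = -4.22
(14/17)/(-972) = -7/8262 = -0.00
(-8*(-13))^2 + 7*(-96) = 10144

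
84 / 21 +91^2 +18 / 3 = 8291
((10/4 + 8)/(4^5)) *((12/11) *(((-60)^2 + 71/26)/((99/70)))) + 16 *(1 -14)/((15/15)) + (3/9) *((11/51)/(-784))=-1083832944757/6037903872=-179.50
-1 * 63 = -63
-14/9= -1.56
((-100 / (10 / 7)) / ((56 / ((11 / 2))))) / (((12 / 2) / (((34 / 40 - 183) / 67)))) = 40073 / 12864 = 3.12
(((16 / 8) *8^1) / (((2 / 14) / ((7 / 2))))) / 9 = 392 / 9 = 43.56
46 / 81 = 0.57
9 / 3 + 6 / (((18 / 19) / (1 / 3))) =46 / 9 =5.11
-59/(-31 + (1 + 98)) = -59/68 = -0.87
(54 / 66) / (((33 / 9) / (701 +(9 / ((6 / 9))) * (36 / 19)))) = 33885 / 209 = 162.13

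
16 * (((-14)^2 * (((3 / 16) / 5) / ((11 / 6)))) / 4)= 882 / 55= 16.04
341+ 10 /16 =2733 /8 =341.62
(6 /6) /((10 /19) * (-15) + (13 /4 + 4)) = -76 /49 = -1.55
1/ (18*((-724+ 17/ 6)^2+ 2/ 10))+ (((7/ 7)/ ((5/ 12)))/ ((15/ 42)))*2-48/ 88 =331957661576/ 25744037275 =12.89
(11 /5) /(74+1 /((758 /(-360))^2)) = 1580051 /53309170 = 0.03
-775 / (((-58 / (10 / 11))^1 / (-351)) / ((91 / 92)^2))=-11263195125 / 2700016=-4171.53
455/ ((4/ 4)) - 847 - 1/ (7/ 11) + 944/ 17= -338.04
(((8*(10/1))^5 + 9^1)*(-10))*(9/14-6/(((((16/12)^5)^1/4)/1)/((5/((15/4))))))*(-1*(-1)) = 3644269724295/16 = 227766857768.44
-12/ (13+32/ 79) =-316/ 353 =-0.90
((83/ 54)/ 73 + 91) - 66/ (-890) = 159798311/ 1754190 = 91.10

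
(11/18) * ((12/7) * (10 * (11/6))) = 1210/63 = 19.21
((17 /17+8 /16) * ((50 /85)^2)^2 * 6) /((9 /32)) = 320000 /83521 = 3.83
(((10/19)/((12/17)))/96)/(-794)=-85/8689536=-0.00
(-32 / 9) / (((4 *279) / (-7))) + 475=475.02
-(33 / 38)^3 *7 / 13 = -251559 / 713336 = -0.35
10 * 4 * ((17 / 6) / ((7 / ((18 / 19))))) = 2040 / 133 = 15.34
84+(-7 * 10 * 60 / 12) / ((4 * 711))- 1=117851 / 1422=82.88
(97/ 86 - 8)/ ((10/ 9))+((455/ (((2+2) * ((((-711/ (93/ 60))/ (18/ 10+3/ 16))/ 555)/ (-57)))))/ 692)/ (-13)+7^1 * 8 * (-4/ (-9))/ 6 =-3.77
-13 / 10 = -1.30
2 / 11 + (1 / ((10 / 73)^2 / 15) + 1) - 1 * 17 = 172377 / 220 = 783.53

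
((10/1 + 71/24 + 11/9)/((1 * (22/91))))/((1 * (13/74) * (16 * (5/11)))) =264439/5760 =45.91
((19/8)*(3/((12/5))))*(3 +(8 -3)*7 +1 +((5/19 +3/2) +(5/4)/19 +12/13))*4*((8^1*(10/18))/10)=206255/936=220.36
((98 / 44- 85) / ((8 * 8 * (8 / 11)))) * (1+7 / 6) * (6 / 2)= -23673 / 2048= -11.56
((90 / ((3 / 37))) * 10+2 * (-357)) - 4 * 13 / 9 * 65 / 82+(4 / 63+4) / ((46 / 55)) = 617038424 / 59409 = 10386.28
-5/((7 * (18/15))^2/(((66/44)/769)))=-0.00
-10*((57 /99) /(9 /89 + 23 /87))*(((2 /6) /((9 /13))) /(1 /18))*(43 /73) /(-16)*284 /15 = 1946308871 /20452410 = 95.16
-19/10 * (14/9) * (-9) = 133/5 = 26.60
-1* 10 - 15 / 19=-205 / 19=-10.79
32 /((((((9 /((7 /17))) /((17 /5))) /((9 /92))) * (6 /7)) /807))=52724 /115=458.47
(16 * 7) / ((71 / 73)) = 8176 / 71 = 115.15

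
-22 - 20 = -42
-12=-12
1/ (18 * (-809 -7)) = -0.00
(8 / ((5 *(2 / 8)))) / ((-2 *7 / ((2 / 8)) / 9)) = -36 / 35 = -1.03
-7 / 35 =-1 / 5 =-0.20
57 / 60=19 / 20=0.95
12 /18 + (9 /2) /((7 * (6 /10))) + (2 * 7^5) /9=470815 /126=3736.63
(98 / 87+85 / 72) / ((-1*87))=-4817 / 181656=-0.03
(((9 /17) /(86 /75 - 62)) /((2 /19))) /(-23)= 12825 /3569048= 0.00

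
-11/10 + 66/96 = -0.41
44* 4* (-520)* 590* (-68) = 3671782400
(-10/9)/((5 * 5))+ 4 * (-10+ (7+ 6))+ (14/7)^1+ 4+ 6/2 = 943/45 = 20.96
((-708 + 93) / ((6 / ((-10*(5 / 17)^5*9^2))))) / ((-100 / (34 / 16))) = -10378125 / 2672672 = -3.88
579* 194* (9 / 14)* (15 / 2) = 7582005 / 14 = 541571.79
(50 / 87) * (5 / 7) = 250 / 609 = 0.41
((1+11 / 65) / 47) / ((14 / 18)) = 684 / 21385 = 0.03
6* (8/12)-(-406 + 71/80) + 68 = 38169/80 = 477.11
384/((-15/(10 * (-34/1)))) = 8704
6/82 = 0.07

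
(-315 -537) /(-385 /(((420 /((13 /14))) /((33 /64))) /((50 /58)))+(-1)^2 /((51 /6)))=501803008 /153551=3267.99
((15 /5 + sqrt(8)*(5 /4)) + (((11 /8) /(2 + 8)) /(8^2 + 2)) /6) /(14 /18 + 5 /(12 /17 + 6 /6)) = 250589 /309760 + 1305*sqrt(2) /1936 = 1.76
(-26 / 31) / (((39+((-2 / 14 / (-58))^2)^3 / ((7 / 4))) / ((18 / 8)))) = -458511376982539608 / 9475901790972485263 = -0.05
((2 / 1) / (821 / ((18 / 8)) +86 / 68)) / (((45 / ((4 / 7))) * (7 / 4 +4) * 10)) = 544 / 450973075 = 0.00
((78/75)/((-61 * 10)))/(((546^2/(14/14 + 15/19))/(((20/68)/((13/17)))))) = -0.00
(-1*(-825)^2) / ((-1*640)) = 136125 / 128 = 1063.48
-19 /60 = -0.32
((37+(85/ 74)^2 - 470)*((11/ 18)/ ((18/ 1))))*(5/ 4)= -43337855/ 2365632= -18.32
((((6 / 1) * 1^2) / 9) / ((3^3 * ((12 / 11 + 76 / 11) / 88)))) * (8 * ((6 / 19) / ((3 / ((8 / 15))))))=2816 / 23085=0.12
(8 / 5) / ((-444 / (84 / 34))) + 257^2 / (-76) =-207726233 / 239020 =-869.07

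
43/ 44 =0.98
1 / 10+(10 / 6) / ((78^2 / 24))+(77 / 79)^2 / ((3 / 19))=581257231 / 94925610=6.12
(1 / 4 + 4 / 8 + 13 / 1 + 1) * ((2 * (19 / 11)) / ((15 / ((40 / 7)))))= 4484 / 231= 19.41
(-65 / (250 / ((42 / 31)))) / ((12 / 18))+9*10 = 138681 / 1550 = 89.47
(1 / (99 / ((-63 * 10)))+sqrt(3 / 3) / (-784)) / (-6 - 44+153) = -54891 / 888272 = -0.06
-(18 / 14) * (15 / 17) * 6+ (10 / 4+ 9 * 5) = 40.69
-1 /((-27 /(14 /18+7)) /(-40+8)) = -2240 /243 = -9.22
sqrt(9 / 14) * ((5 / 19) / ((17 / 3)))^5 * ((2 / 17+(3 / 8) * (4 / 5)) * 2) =32349375 * sqrt(14) / 836738146486634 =0.00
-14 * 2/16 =-7/4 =-1.75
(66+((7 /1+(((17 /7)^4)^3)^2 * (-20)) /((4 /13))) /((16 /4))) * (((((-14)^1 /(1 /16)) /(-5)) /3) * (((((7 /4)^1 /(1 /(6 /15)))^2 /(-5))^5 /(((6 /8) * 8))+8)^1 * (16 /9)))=-6115030882413.48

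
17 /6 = 2.83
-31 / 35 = -0.89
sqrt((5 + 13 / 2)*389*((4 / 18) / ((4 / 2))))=sqrt(17894) / 6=22.29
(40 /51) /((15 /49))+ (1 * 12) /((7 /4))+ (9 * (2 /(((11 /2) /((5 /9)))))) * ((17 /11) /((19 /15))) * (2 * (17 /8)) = 46406237 /2462229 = 18.85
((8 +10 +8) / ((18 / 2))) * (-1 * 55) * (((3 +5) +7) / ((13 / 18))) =-3300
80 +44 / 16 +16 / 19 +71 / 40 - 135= -37721 / 760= -49.63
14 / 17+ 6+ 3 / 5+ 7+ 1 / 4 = 4989 / 340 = 14.67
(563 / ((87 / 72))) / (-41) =-13512 / 1189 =-11.36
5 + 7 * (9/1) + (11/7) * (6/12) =963/14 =68.79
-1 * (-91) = 91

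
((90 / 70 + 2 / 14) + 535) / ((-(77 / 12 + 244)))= -2.14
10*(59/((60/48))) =472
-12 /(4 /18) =-54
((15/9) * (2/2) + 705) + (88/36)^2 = 57724/81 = 712.64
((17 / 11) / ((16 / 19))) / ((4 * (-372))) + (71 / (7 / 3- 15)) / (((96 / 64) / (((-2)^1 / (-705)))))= -13838227 / 1169329920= -0.01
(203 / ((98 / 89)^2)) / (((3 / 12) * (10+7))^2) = 918836 / 99127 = 9.27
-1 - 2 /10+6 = 24 /5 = 4.80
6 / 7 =0.86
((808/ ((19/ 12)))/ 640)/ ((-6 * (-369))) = 101/ 280440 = 0.00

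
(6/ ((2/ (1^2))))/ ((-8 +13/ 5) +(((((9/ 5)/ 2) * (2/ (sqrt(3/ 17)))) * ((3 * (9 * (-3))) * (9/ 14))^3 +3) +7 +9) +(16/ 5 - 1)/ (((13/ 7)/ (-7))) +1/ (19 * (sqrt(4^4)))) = -11674360596091021920 * sqrt(51)/ 16812478937180639434053179 - 731910852800400/ 16812478937180639434053179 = -0.00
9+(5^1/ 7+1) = 75/ 7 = 10.71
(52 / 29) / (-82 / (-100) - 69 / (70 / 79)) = -2275 / 97759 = -0.02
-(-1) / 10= 1 / 10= 0.10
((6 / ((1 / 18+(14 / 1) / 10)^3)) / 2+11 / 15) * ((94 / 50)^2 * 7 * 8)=7117186059704 / 21075853125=337.69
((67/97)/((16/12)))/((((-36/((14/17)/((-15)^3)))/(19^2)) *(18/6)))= 169309/400707000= 0.00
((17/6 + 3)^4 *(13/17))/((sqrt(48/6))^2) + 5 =20389405/176256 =115.68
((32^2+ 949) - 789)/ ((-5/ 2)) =-2368/ 5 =-473.60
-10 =-10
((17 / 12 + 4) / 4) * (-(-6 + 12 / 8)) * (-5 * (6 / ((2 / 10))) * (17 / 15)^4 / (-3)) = 1085773 / 2160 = 502.67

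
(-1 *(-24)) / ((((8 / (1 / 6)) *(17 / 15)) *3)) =5 / 34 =0.15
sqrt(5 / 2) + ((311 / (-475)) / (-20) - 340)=-3229689 / 9500 + sqrt(10) / 2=-338.39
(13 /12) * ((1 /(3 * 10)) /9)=13 /3240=0.00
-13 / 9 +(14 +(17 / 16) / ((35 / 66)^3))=15188111 / 771750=19.68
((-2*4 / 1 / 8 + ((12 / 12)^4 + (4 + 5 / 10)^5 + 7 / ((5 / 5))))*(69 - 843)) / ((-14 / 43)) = 986361993 / 224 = 4403401.75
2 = 2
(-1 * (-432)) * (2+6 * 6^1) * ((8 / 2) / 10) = 32832 / 5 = 6566.40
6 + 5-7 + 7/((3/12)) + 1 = 33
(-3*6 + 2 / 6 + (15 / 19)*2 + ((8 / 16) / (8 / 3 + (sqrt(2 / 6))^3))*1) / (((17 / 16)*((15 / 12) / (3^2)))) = -6646848 / 61693 - 864*sqrt(3) / 16235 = -107.83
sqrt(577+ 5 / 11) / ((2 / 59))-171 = -171+ 118 * sqrt(4367) / 11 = 537.89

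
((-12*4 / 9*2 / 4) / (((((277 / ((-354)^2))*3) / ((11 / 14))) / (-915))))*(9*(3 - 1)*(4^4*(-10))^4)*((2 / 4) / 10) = 21669064178254479360000 / 1939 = 11175381216222011015.99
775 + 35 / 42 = 4655 / 6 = 775.83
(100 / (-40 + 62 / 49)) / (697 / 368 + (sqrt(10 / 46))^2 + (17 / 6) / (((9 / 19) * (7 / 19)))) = -170402400 / 1210981889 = -0.14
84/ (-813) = -28/ 271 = -0.10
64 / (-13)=-64 / 13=-4.92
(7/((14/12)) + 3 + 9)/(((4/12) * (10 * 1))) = 27/5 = 5.40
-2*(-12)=24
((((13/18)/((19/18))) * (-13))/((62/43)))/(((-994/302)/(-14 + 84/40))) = -18654389/836380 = -22.30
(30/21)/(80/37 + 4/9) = 0.55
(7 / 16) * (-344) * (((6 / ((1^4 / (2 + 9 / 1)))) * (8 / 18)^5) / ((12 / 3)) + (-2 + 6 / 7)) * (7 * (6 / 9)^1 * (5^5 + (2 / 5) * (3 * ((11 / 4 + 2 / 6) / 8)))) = 222095615287 / 118098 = 1880604.37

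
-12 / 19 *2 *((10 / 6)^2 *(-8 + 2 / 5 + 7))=40 / 19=2.11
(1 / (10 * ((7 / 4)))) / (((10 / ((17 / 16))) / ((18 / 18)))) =17 / 2800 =0.01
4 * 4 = 16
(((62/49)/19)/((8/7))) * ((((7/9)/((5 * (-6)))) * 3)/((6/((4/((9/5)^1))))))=-31/18468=-0.00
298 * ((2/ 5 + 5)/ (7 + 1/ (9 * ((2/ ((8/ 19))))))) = 1375866/ 6005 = 229.12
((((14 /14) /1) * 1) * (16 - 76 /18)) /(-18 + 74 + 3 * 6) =53 /333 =0.16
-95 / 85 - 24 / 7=-541 / 119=-4.55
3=3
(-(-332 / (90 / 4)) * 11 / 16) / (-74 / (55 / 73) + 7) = -10043 / 90306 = -0.11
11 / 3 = 3.67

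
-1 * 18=-18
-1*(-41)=41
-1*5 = -5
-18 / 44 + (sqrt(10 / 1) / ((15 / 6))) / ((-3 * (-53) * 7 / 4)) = -9 / 22 + 8 * sqrt(10) / 5565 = -0.40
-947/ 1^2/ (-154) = 947/ 154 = 6.15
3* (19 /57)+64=65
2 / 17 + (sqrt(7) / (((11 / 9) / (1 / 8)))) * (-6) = 2 / 17 - 27 * sqrt(7) / 44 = -1.51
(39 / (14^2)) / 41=39 / 8036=0.00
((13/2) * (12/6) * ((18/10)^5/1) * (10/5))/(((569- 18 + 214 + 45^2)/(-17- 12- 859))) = -75740184/484375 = -156.37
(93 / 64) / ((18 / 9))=93 / 128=0.73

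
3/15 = 1/5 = 0.20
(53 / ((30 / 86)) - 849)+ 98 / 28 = -20807 / 30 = -693.57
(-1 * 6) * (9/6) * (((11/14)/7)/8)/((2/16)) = -99/98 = -1.01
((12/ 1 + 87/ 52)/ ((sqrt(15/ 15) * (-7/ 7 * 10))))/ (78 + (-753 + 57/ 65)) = 237/ 116848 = 0.00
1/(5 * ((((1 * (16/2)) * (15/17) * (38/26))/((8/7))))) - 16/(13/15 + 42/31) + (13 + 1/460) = 5519169091/947984100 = 5.82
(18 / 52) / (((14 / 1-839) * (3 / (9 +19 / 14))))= -29 / 20020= -0.00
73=73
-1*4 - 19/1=-23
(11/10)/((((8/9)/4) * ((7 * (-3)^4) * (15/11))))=121/18900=0.01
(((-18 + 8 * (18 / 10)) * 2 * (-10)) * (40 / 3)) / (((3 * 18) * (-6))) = -80 / 27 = -2.96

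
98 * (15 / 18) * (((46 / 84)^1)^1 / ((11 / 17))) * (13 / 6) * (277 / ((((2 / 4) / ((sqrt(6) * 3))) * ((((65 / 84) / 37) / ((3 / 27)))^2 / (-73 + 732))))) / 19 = 596843488.04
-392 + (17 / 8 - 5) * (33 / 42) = -44157 / 112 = -394.26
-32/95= -0.34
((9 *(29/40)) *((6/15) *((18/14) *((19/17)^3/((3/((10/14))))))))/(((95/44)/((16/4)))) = 12437172/6018425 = 2.07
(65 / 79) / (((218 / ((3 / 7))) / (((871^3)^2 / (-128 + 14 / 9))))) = -766277459728739105355 / 137190452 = -5585501385539.13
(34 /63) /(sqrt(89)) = 34 * sqrt(89) /5607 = 0.06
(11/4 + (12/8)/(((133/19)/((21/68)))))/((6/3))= 383/272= 1.41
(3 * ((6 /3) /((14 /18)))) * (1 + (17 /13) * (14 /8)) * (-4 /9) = -1026 /91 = -11.27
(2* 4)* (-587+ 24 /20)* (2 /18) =-23432 /45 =-520.71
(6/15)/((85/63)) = 0.30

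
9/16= 0.56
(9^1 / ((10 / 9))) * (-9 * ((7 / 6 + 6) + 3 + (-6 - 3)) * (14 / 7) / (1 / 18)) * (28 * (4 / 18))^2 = -592704 / 5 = -118540.80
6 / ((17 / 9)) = 3.18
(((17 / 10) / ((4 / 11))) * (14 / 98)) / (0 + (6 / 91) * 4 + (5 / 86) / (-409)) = 42753997 / 16874420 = 2.53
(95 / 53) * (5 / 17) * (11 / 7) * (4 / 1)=20900 / 6307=3.31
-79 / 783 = -0.10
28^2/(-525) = -112/75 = -1.49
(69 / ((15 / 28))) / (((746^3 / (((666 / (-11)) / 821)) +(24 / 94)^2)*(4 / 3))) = -50756193 / 2957944419377300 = -0.00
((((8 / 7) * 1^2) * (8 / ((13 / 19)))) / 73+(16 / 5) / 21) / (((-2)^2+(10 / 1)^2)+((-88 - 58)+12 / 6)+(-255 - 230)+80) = -33424 / 44342025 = -0.00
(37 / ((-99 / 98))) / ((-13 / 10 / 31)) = 1124060 / 1287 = 873.40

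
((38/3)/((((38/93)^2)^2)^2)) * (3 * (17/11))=95128907643056817/1258571408512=75584.83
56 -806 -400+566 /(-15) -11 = -17981 /15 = -1198.73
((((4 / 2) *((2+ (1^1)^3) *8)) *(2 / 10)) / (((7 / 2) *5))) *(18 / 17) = 1728 / 2975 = 0.58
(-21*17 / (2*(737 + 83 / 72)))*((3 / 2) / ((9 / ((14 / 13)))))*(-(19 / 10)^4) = 977016537 / 1727277500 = 0.57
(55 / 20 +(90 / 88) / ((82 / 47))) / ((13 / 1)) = 12037 / 46904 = 0.26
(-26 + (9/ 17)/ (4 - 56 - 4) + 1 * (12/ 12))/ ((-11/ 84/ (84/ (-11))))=-2999934/ 2057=-1458.40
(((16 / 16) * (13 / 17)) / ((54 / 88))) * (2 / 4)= 286 / 459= 0.62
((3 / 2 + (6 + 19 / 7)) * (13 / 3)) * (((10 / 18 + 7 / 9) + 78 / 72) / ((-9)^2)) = 53911 / 40824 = 1.32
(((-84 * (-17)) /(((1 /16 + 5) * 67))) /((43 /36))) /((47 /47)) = 30464 /8643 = 3.52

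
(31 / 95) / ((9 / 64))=1984 / 855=2.32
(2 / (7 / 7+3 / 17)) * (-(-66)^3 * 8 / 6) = 3258288 / 5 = 651657.60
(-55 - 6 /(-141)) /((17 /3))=-7749 /799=-9.70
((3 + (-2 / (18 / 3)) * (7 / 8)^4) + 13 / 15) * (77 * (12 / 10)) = 17368351 / 51200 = 339.23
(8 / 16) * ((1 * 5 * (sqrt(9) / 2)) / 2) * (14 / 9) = 35 / 12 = 2.92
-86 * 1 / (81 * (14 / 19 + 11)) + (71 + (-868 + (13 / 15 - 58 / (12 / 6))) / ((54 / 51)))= -70033738 / 90315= -775.44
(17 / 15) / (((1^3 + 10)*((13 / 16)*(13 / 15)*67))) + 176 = 21921600 / 124553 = 176.00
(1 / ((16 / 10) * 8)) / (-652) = -5 / 41728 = -0.00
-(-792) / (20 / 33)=6534 / 5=1306.80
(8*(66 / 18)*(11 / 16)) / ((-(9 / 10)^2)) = -6050 / 243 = -24.90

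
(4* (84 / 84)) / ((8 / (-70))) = -35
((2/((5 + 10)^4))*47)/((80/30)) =47/67500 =0.00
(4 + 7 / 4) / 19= 23 / 76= 0.30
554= 554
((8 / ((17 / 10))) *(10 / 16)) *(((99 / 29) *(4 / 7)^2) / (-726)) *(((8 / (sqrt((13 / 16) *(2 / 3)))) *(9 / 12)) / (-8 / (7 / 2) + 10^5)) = -100 *sqrt(78) / 2398869473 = -0.00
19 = 19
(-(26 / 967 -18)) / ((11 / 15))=23700 / 967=24.51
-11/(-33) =1/3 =0.33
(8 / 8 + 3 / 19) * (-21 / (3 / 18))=-2772 / 19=-145.89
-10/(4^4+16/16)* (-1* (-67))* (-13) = 8710/257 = 33.89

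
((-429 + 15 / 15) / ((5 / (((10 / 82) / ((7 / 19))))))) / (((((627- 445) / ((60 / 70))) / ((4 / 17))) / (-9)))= 878256 / 3107923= 0.28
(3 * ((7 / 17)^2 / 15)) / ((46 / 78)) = 1911 / 33235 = 0.06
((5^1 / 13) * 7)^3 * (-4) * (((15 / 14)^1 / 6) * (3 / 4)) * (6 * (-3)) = 826875 / 4394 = 188.18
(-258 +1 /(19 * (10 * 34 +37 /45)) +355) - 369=-79261571 /291403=-272.00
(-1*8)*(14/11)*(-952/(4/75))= 1999200/11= 181745.45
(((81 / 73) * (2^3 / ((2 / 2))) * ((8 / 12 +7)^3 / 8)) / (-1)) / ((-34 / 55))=2007555 / 2482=808.85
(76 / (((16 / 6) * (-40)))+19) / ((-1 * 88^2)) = -0.00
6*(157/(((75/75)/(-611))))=-575562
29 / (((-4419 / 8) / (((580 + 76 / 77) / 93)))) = -3459584 / 10548153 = -0.33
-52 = -52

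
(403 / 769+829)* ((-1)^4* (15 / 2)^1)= 4784280 / 769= 6221.43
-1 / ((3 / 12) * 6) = -2 / 3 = -0.67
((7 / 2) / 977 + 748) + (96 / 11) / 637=10241611777 / 13691678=748.02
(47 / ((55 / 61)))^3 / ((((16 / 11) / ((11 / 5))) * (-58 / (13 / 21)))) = -306356028719 / 133980000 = -2286.58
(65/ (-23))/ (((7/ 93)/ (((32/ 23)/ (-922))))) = 96720/ 1707083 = 0.06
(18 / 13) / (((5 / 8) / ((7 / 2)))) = 7.75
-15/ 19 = -0.79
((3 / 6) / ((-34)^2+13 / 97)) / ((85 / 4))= 194 / 9532325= 0.00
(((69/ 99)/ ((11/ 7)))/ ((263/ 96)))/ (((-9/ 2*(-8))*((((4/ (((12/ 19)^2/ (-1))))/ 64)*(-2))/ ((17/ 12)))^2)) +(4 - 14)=-41090886262/ 4147205183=-9.91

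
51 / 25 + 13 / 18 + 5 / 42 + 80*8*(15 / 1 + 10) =25204538 / 1575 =16002.88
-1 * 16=-16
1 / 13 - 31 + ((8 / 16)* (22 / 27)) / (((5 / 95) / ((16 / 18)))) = -75950 / 3159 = -24.04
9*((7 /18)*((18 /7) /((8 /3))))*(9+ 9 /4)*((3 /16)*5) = 18225 /512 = 35.60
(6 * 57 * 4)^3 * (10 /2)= 12800540160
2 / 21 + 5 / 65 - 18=-4867 / 273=-17.83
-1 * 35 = -35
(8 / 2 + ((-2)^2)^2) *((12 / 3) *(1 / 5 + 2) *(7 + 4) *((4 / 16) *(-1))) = -484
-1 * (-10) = 10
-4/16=-1/4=-0.25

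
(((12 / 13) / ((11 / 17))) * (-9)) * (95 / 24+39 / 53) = -913563 / 15158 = -60.27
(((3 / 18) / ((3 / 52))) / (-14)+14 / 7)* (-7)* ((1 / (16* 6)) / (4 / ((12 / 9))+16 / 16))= -113 / 3456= -0.03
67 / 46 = 1.46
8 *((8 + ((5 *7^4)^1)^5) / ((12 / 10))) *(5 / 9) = 24935083218003750313300 / 27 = 923521600666805567159.26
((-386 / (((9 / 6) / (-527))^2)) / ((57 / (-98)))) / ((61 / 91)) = 3824159470768 / 31293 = 122204949.05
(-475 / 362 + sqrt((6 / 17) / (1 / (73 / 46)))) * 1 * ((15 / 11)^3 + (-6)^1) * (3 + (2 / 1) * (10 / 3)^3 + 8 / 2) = 145284925 / 394218 - 305863 * sqrt(85629) / 425799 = 158.34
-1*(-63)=63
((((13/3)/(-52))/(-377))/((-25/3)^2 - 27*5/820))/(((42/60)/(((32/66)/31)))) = 6560/92020972043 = 0.00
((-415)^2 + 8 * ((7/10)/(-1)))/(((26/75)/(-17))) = -219579735/26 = -8445374.42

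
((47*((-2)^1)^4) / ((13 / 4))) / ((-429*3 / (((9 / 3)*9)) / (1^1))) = -9024 / 1859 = -4.85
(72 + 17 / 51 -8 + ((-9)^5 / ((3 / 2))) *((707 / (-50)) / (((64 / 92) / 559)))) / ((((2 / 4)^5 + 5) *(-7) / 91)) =-13955487604526 / 12075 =-1155733963.11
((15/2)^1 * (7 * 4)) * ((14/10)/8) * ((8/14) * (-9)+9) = 567/4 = 141.75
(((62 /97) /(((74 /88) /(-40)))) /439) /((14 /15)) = -818400 /11028997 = -0.07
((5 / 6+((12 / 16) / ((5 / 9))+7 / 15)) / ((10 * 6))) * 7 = 371 / 1200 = 0.31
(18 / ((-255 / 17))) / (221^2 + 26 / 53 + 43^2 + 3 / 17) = -1802 / 76120485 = -0.00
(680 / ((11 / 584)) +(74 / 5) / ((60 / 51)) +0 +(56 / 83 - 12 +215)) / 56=1657920027 / 2556400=648.54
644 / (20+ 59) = 644 / 79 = 8.15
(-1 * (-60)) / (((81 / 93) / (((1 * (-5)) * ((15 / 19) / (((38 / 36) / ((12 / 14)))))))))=-558000 / 2527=-220.82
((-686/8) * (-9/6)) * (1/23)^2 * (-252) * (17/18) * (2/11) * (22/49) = -2499/529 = -4.72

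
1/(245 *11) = 1/2695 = 0.00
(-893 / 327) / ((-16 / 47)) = 41971 / 5232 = 8.02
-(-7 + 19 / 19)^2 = -36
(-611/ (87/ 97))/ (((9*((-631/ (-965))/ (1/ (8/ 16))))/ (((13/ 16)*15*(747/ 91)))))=-23734951825/ 1024744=-23161.84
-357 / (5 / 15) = -1071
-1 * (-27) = 27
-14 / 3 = -4.67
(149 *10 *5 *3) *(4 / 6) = 14900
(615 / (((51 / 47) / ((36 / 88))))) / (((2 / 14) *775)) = 2.09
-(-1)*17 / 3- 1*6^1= -1 / 3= -0.33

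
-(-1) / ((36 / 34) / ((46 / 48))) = 391 / 432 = 0.91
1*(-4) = -4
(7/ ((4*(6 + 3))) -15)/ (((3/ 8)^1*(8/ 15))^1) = -74.03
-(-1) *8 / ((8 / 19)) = 19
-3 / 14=-0.21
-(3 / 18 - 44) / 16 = 263 / 96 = 2.74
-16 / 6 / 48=-1 / 18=-0.06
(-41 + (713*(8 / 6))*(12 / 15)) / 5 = 10793 / 75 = 143.91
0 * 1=0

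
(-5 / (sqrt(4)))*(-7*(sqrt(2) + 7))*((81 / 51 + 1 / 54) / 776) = 51625*sqrt(2) / 1424736 + 361375 / 1424736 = 0.30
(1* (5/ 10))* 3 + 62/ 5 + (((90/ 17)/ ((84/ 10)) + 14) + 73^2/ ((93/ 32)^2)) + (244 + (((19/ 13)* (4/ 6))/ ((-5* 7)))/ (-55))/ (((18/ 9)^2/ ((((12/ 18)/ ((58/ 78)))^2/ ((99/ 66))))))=692.15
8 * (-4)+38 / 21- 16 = -970 / 21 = -46.19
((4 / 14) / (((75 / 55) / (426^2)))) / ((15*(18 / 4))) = 887216 / 1575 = 563.31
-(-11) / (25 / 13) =143 / 25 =5.72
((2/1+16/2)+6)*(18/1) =288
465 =465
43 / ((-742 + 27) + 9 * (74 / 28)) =-602 / 9677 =-0.06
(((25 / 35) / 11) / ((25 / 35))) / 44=1 / 484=0.00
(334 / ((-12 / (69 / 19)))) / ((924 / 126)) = -11523 / 836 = -13.78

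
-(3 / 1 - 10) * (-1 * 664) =-4648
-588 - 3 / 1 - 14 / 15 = -8879 / 15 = -591.93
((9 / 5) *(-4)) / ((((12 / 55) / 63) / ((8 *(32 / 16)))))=-33264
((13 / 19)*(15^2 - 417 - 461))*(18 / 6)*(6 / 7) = -152802 / 133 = -1148.89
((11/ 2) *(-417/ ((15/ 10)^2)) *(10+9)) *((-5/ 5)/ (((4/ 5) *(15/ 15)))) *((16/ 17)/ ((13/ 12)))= 4648160/ 221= 21032.40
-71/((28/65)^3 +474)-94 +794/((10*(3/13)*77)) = -13485772857743/150374303310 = -89.68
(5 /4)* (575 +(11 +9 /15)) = 2933 /4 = 733.25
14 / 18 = 7 / 9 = 0.78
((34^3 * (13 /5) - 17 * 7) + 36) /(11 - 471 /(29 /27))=-14805573 /61990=-238.84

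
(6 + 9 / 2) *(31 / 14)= 93 / 4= 23.25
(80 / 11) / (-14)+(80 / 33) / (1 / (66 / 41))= 3.38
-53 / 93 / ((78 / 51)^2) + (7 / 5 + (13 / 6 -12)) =-909173 / 104780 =-8.68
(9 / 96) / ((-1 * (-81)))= 0.00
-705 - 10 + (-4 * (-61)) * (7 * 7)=11241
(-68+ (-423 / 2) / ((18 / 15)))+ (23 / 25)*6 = -23873 / 100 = -238.73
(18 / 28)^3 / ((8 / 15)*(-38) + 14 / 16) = -10935 / 798161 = -0.01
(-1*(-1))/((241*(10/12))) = 6/1205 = 0.00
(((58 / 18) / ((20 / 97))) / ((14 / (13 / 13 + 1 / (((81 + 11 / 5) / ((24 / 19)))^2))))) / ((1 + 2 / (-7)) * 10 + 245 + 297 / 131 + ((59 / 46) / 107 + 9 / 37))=0.00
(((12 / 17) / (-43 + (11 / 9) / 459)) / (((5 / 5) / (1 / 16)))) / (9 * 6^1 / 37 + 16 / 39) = -1051947 / 1916896624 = -0.00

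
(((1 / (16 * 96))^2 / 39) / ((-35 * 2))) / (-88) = 1 / 566797271040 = 0.00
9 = 9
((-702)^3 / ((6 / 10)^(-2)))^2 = 9694104380816491584 / 625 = 15510567009306386.53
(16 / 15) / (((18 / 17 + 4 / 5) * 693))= 136 / 164241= 0.00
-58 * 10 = -580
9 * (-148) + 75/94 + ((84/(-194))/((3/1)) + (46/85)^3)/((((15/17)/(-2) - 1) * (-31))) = -666053503594079/500339992250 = -1331.20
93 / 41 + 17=790 / 41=19.27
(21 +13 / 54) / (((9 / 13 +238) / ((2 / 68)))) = 14911 / 5697108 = 0.00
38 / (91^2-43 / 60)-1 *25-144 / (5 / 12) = -920590501 / 2484085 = -370.60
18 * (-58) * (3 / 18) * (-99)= 17226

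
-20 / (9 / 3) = -20 / 3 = -6.67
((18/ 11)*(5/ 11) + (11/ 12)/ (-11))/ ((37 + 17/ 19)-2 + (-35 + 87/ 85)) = 1548785/ 4498296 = 0.34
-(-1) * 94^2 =8836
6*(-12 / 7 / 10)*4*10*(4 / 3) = -384 / 7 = -54.86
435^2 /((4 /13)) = 2459925 /4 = 614981.25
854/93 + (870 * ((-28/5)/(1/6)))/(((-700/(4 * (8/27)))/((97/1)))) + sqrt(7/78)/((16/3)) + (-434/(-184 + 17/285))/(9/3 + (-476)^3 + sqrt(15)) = -8835 * sqrt(15)/43554750181498462973 + sqrt(546)/416 + 162362439521347513688761369/33754931390661308804075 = 4810.09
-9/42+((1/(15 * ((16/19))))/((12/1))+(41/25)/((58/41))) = 2781781/2923200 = 0.95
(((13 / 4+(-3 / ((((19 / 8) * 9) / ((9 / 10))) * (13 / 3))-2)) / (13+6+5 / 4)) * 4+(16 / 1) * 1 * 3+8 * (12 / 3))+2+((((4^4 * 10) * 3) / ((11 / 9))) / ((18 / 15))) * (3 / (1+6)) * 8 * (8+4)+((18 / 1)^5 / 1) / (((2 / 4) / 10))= 292755413801738 / 7702695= 38006881.20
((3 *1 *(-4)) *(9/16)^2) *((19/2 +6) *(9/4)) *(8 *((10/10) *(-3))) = 203391/64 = 3177.98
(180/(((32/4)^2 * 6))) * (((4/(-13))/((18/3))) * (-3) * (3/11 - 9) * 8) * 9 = -6480/143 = -45.31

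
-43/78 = -0.55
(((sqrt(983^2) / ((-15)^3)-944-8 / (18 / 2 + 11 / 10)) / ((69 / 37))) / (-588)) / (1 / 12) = 11919745471 / 1152498375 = 10.34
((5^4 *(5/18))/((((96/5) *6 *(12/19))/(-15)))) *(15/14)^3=-185546875/4214784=-44.02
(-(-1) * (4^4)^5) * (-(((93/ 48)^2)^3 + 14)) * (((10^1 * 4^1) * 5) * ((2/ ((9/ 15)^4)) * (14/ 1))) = -85816038031360000000/ 27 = -3178371778939259259.26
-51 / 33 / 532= -0.00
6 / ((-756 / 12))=-2 / 21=-0.10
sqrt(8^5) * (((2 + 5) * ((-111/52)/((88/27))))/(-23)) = 83916 * sqrt(2)/3289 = 36.08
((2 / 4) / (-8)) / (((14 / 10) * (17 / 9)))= -45 / 1904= -0.02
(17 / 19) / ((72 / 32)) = 0.40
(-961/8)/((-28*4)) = 961/896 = 1.07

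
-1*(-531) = 531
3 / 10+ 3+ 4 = 73 / 10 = 7.30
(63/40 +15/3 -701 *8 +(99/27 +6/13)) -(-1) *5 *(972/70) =-60364321/10920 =-5527.87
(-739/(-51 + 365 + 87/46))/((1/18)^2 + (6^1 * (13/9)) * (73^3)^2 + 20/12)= -11014056/6174897699320790143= -0.00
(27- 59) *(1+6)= -224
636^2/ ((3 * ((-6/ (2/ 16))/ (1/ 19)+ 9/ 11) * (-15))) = 494384/ 50115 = 9.86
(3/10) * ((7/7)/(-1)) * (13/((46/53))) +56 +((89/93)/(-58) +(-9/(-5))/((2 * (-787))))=50272090079/976367940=51.49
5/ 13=0.38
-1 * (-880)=880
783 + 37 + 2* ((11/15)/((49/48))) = 201252/245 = 821.44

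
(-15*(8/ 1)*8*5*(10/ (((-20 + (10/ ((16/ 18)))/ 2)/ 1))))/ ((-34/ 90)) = -3456000/ 391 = -8838.87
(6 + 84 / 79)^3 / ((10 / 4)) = 347482224 / 2465195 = 140.96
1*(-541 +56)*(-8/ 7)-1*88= 3264/ 7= 466.29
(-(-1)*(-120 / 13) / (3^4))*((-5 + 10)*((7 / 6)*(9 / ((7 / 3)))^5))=-567.54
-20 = -20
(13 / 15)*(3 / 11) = 13 / 55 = 0.24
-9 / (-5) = 9 / 5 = 1.80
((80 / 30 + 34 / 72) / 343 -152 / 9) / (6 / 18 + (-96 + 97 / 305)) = 21190485 / 119698768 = 0.18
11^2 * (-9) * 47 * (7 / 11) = -32571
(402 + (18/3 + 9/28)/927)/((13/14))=267551/618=432.93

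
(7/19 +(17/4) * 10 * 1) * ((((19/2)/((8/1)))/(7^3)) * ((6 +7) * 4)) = 21177/2744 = 7.72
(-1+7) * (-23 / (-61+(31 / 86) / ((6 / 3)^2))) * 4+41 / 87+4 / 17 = 13162619 / 1347369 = 9.77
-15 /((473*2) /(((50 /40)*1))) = -75 /3784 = -0.02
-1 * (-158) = 158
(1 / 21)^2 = 1 / 441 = 0.00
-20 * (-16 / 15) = 64 / 3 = 21.33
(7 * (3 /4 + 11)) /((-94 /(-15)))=105 /8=13.12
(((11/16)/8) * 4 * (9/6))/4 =33/256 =0.13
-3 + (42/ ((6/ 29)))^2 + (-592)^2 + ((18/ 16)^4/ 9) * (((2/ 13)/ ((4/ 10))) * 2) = 391670.14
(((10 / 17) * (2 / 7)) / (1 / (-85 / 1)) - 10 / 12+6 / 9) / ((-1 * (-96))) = -607 / 4032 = -0.15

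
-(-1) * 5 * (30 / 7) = 150 / 7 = 21.43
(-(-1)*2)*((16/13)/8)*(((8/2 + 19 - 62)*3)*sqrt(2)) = -36*sqrt(2) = -50.91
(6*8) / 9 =16 / 3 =5.33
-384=-384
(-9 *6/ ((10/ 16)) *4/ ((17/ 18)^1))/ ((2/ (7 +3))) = -31104/ 17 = -1829.65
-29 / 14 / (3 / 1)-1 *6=-281 / 42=-6.69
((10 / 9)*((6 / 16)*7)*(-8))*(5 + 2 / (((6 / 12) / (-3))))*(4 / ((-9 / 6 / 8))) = -31360 / 9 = -3484.44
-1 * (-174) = 174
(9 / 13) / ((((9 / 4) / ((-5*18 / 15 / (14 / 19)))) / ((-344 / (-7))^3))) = -9281329152 / 31213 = -297354.60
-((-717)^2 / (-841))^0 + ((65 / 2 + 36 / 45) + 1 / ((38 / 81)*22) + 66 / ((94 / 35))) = 11192593 / 196460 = 56.97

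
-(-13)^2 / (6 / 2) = -169 / 3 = -56.33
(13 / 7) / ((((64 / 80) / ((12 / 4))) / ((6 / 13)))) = 45 / 14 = 3.21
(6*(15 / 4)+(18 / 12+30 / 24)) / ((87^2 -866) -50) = 101 / 26612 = 0.00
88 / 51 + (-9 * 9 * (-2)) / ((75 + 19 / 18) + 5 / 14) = 472069 / 122757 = 3.85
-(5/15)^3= -1/27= -0.04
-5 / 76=-0.07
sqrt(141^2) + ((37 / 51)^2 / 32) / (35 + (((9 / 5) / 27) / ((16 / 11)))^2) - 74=39038424723 / 582658969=67.00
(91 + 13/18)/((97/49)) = 80899/1746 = 46.33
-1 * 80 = -80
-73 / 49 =-1.49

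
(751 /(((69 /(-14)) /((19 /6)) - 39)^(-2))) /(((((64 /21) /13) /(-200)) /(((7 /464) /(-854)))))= 183657406725 /9865408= 18616.30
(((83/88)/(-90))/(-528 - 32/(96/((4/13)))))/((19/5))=1079/206619072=0.00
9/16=0.56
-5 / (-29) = 5 / 29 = 0.17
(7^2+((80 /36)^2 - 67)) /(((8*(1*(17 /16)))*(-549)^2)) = -2116 /415029177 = -0.00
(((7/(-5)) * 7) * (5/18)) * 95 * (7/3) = -32585/54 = -603.43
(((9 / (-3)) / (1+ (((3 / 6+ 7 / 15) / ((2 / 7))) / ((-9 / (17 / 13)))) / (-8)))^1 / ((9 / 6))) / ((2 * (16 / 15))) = -52650 / 59611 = -0.88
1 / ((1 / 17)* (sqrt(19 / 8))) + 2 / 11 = 2 / 11 + 34* sqrt(38) / 19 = 11.21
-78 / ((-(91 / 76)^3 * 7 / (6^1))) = 15803136 / 405769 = 38.95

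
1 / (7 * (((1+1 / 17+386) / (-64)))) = -272 / 11515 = -0.02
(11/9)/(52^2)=11/24336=0.00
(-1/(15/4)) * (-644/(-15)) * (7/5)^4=-6184976/140625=-43.98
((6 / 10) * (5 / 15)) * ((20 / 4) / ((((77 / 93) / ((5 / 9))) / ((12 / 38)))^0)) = 1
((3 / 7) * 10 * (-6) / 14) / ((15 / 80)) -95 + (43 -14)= -3714 / 49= -75.80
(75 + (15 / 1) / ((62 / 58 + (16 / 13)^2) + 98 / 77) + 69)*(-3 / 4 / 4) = -27.73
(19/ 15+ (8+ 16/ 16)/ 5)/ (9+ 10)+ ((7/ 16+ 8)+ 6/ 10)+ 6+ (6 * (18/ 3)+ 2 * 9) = 315547/ 4560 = 69.20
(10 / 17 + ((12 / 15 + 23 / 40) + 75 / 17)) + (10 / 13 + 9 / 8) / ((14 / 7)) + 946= 198291 / 208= 953.32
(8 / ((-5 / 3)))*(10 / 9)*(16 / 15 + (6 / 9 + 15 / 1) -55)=9184 / 45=204.09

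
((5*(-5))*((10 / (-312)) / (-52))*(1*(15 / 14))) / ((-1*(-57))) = -0.00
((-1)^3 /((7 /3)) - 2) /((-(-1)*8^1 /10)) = -3.04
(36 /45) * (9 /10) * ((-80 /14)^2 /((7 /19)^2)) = 415872 /2401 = 173.21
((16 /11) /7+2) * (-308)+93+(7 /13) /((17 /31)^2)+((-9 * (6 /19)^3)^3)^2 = -228937521663166819947342641320 /391206455069252534438883637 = -585.21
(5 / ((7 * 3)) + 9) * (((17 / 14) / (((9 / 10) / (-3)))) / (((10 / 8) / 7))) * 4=-52768 / 63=-837.59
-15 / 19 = -0.79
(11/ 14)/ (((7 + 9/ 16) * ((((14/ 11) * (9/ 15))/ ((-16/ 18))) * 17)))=-160/ 22491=-0.01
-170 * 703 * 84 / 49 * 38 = -7785222.86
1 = 1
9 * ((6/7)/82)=0.09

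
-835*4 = -3340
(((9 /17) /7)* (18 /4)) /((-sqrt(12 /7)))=-27* sqrt(21) /476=-0.26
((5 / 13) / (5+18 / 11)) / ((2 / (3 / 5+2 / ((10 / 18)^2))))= 1947 / 9490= 0.21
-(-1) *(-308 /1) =-308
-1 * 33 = -33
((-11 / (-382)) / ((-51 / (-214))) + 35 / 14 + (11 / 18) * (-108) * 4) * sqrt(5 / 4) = -5092189 * sqrt(5) / 38964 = -292.23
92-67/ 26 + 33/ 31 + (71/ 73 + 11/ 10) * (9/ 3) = 14224881/ 147095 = 96.71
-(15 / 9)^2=-25 / 9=-2.78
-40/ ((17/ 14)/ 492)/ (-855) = 18368/ 969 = 18.96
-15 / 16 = -0.94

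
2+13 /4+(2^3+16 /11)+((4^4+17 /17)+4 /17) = 203411 /748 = 271.94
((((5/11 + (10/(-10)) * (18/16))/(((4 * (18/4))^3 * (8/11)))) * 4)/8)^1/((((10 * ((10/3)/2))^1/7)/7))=-2891/12441600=-0.00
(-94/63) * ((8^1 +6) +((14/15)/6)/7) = -59314/2835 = -20.92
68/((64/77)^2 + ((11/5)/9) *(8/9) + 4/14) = 81642330/1433351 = 56.96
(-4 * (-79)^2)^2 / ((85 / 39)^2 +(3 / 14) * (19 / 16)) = 212327174352384 / 1705097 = 124524982.66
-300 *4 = -1200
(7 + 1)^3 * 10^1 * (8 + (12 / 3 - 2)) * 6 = 307200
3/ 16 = 0.19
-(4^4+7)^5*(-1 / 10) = 1258284197543 / 10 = 125828419754.30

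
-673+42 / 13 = -8707 / 13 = -669.77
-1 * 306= -306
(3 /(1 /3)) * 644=5796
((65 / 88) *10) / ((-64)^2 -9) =325 / 179828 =0.00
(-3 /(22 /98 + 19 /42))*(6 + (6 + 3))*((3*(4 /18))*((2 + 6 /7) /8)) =-3150 /199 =-15.83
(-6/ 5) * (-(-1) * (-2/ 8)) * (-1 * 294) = -441/ 5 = -88.20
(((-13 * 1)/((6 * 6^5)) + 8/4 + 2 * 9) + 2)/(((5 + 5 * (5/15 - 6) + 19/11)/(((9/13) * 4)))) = -11290609/4004208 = -2.82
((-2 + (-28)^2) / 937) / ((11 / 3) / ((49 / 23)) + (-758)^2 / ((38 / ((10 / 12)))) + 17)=728042 / 11007980007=0.00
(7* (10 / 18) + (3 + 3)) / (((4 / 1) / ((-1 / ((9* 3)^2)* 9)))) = -89 / 2916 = -0.03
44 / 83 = 0.53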